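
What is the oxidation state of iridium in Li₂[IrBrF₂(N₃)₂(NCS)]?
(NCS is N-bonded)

+4

2 lithium outside the brackets (+1 each) → the complex ion is 2−.
Ligand charges: 1×NCS = -1; 1×Br = -1; 2×F = -2; 2×N3 = -2; sum -6.
Ir + (-6) = 2− ⇒ Ir is +4.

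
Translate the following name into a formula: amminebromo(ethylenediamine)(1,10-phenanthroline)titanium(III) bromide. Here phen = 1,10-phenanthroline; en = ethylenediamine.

Ligands: 1 1,10-phenanthroline (phen, neutral), 1 ammine (NH3, neutral), 1 ethylenediamine (en, neutral), 1 bromo (Br, -1). Ligand charge sum = -1.
With Ti in oxidation state +3, the complex ion is [Ti...]^2+.
Charge balance with bromide (-1) requires 1 complex ion per 2 bromide.

[TiBr(en)(NH3)(phen)]Br2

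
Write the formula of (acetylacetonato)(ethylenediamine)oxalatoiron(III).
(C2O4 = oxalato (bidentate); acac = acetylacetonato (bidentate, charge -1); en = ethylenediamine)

Ligands: 1 oxalato (C2O4, -2), 1 acetylacetonato (acac, -1), 1 ethylenediamine (en, neutral). Ligand charge sum = -3.
With Fe in oxidation state +3, the complex ion is [Fe...].

[Fe(acac)(C2O4)(en)]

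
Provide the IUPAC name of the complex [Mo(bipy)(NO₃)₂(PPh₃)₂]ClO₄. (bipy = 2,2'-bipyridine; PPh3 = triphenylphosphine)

(2,2'-bipyridine)dinitratobis(triphenylphosphine)molybdenum(III) perchlorate

The 1 perchlorate counter-ion carries a total charge of -1, so each complex ion is 1+.
Ligand charges: 1×2,2'-bipyridine (neutral), 2×nitrato (-1 each), 2×triphenylphosphine (neutral); total -2. So Mo + (-2) = 1+, giving Mo = +3.
Ligands are named alphabetically: bipyridine before nitrato before triphenylphosphine.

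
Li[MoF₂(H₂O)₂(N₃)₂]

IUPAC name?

lithium diaquadiazidodifluoromolybdate(III)

The 1 lithium counter-ion carries a total charge of +1, so each complex ion is 1−.
Ligand charges: 2×azido (-1 each), 2×fluoro (-1 each), 2×aqua (neutral); total -4. So Mo + (-4) = 1−, giving Mo = +3.
Ligands are named alphabetically: aqua before azido before fluoro.
The complex ion is anionic, so molybdenum takes the -ate form molybdate(III).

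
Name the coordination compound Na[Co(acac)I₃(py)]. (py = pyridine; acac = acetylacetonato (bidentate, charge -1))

The 1 sodium counter-ion carries a total charge of +1, so each complex ion is 1−.
Ligand charges: 1×pyridine (neutral), 1×acetylacetonato (-1 each), 3×iodo (-1 each); total -4. So Co + (-4) = 1−, giving Co = +3.
Ligands are named alphabetically: acetylacetonato before iodo before pyridine.
The complex ion is anionic, so cobalt takes the -ate form cobaltate(III).

sodium (acetylacetonato)triiodo(pyridine)cobaltate(III)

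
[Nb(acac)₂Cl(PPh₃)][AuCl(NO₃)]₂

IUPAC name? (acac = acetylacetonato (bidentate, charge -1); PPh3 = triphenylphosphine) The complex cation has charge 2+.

bis(acetylacetonato)chloro(triphenylphosphine)niobium(V) chloronitratoaurate(I)

The complex cation is given as 2+; its ligand charges sum to -3, so Nb = +5.
With 2 anions per cation, each anion must be 2/2 = 1−.
Anion: ligand charges sum to -2; for the ion to be 1−, Au = +1.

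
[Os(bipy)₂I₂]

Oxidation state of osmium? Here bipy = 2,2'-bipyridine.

No counter-ion: the bracketed complex is neutral.
Ligand charges: 2×I = -2; 2×bipy neutral; sum -2.
Os + (-2) = 0 ⇒ Os is +2.

+2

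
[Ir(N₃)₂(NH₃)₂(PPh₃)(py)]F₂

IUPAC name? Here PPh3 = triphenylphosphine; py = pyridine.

diamminediazido(pyridine)(triphenylphosphine)iridium(IV) fluoride

The 2 fluoride counter-ions carry a total charge of -2, so each complex ion is 2+.
Ligand charges: 1×triphenylphosphine (neutral), 1×pyridine (neutral), 2×azido (-1 each), 2×ammine (neutral); total -2. So Ir + (-2) = 2+, giving Ir = +4.
Ligands are named alphabetically: ammine before azido before pyridine before triphenylphosphine.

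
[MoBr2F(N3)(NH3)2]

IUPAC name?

There is no counter-ion, so the complex is neutral overall.
Ligand charges: 2×ammine (neutral), 1×fluoro (-1 each), 2×bromo (-1 each), 1×azido (-1 each); total -4. So Mo + (-4) = 0, giving Mo = +4.
Ligands are named alphabetically: ammine before azido before bromo before fluoro.

diammineazidodibromofluoromolybdenum(IV)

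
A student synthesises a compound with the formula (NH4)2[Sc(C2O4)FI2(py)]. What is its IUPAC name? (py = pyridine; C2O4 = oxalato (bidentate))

The 2 ammonium counter-ions carry a total charge of +2, so each complex ion is 2−.
Ligand charges: 2×iodo (-1 each), 1×pyridine (neutral), 1×fluoro (-1 each), 1×oxalato (-2 each); total -5. So Sc + (-5) = 2−, giving Sc = +3.
The complex ion is anionic, so scandium takes the -ate form scandate(III).

ammonium fluorodiiodooxalato(pyridine)scandate(III)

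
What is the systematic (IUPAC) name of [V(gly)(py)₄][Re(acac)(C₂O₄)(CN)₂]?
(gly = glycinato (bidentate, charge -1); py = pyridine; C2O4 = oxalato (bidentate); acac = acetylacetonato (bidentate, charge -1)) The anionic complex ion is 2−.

(glycinato)tetrakis(pyridine)vanadium(III) (acetylacetonato)dicyanooxalatorhenate(III)

Both ions are complex: the cation is named first with the plain metal name, the anion second with the -ate form; each ion's ligands are alphabetised independently.
The complex anion is given as 2−; its ligand charges sum to -5, so Re = +3.
A 1:1 salt means the cation carries the equal and opposite charge, 2+.
Cation: ligand charges sum to -1; for the ion to be 2+, V = +3.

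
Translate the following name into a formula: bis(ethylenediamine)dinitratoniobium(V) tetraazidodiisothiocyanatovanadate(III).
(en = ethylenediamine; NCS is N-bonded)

Cation [Nb…]: ligand charges -2, Nb(V) ⇒ ion charge 3+.
Anion [V…]: ligand charges -6, V(III) ⇒ ion charge 3−.

[Nb(en)2(NO3)2][V(N3)4(NCS)2]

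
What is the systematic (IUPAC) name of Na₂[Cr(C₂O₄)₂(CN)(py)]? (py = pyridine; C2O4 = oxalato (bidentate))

The 2 sodium counter-ions carry a total charge of +2, so each complex ion is 2−.
Ligand charges: 1×pyridine (neutral), 2×oxalato (-2 each), 1×cyano (-1 each); total -5. So Cr + (-5) = 2−, giving Cr = +3.
Ligands are named alphabetically: cyano before oxalato before pyridine.
The complex ion is anionic, so chromium takes the -ate form chromate(III).

sodium cyanodioxalato(pyridine)chromate(III)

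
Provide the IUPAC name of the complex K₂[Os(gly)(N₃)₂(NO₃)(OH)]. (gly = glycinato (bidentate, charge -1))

The 2 potassium counter-ions carry a total charge of +2, so each complex ion is 2−.
Ligand charges: 2×azido (-1 each), 1×hydroxo (-1 each), 1×glycinato (-1 each), 1×nitrato (-1 each); total -5. So Os + (-5) = 2−, giving Os = +3.
The complex ion is anionic, so osmium takes the -ate form osmate(III).

potassium diazido(glycinato)hydroxonitratoosmate(III)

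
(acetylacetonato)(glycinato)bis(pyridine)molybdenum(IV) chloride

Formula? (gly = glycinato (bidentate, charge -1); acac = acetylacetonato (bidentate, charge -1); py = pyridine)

Ligands: 1 glycinato (gly, -1), 1 acetylacetonato (acac, -1), 2 pyridine (py, neutral). Ligand charge sum = -2.
Charge balance with chloride (-1) requires 1 complex ion per 2 chloride.

[Mo(acac)(gly)(py)2]Cl2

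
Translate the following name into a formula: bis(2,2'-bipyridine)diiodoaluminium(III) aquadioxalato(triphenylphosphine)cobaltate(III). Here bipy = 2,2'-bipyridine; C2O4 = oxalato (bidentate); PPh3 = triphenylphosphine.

[Al(bipy)2I2][Co(C2O4)2(H2O)(PPh3)]

Cation [Al…]: ligand charges -2, Al(III) ⇒ ion charge 1+.
Anion [Co…]: ligand charges -4, Co(III) ⇒ ion charge 1−.
One 1+ cation balances one 1− anion.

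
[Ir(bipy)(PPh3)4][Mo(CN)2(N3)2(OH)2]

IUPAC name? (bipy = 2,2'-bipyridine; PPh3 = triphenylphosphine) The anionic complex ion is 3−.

The complex anion is given as 3−; its ligand charges sum to -6, so Mo = +3.
A 1:1 salt means the cation carries the equal and opposite charge, 3+.
Cation: ligand charges sum to 0; for the ion to be 3+, Ir = +3.

(2,2'-bipyridine)tetrakis(triphenylphosphine)iridium(III) diazidodicyanodihydroxomolybdate(III)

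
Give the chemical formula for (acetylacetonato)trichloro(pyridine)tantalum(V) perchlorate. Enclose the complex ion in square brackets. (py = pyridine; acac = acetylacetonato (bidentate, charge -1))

Ligands: 1 pyridine (py, neutral), 1 acetylacetonato (acac, -1), 3 chloro (Cl, -1). Ligand charge sum = -4.
Charge balance with perchlorate (-1) requires 1 complex ion per 1 perchlorate.

[Ta(acac)Cl3(py)]ClO4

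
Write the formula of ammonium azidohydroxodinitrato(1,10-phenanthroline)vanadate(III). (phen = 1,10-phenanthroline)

NH4[V(N3)(NO3)2(OH)(phen)]

Ligands: 1 hydroxo (OH, -1), 1 azido (N3, -1), 1 1,10-phenanthroline (phen, neutral), 2 nitrato (NO3, -1). Ligand charge sum = -4.
Charge balance with ammonium (+1) requires 1 complex ion per 1 ammonium.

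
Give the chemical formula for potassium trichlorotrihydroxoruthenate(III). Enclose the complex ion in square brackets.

Ligands: 3 chloro (Cl, -1), 3 hydroxo (OH, -1). Ligand charge sum = -6.
Charge balance with potassium (+1) requires 1 complex ion per 3 potassium.

K3[RuCl3(OH)3]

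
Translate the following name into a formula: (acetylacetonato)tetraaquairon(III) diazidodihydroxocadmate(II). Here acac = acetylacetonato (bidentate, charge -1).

[Fe(acac)(H2O)4][Cd(N3)2(OH)2]

Cation [Fe…]: ligand charges -1, Fe(III) ⇒ ion charge 2+.
Anion [Cd…]: ligand charges -4, Cd(II) ⇒ ion charge 2−.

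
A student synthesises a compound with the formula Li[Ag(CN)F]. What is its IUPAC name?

lithium cyanofluoroargentate(I)

The 1 lithium counter-ion carries a total charge of +1, so each complex ion is 1−.
Ligand charges: 1×fluoro (-1 each), 1×cyano (-1 each); total -2. So Ag + (-2) = 1−, giving Ag = +1.
The complex ion is anionic, so silver takes the -ate form argentate(I).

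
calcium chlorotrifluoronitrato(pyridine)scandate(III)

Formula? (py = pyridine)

Ca[ScClF3(NO3)(py)]

Ligands: 1 pyridine (py, neutral), 3 fluoro (F, -1), 1 nitrato (NO3, -1), 1 chloro (Cl, -1). Ligand charge sum = -5.
With Sc in oxidation state +3, the complex ion is [Sc...]^2−.
Charge balance with calcium (+2) requires 1 complex ion per 1 calcium.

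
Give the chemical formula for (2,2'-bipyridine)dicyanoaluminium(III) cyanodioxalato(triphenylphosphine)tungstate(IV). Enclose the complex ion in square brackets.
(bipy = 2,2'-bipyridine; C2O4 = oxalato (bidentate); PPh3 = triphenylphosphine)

Cation [Al…]: ligand charges -2, Al(III) ⇒ ion charge 1+.
Anion [W…]: ligand charges -5, W(IV) ⇒ ion charge 1−.

[Al(bipy)(CN)2][W(C2O4)2(CN)(PPh3)]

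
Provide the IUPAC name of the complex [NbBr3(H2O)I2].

There is no counter-ion, so the complex is neutral overall.
Ligand charges: 2×iodo (-1 each), 3×bromo (-1 each), 1×aqua (neutral); total -5. So Nb + (-5) = 0, giving Nb = +5.
Ligands are named alphabetically: aqua before bromo before iodo.

aquatribromodiiodoniobium(V)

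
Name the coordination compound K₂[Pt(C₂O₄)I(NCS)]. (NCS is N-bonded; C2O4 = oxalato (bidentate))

potassium iodoisothiocyanatooxalatoplatinate(II)

The 2 potassium counter-ions carry a total charge of +2, so each complex ion is 2−.
Ligand charges: 1×isothiocyanato (-1 each), 1×oxalato (-2 each), 1×iodo (-1 each); total -4. So Pt + (-4) = 2−, giving Pt = +2.
The complex ion is anionic, so platinum takes the -ate form platinate(II).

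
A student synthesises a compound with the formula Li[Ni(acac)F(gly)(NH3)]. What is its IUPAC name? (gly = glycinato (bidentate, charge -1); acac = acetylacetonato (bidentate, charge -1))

lithium (acetylacetonato)amminefluoro(glycinato)nickelate(II)

The 1 lithium counter-ion carries a total charge of +1, so each complex ion is 1−.
Ligand charges: 1×ammine (neutral), 1×fluoro (-1 each), 1×glycinato (-1 each), 1×acetylacetonato (-1 each); total -3. So Ni + (-3) = 1−, giving Ni = +2.
The complex ion is anionic, so nickel takes the -ate form nickelate(II).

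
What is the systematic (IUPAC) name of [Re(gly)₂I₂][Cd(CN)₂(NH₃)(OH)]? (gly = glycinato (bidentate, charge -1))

bis(glycinato)diiodorhenium(V) amminedicyanohydroxocadmate(II)

Both ions are complex: the cation is named first with the plain metal name, the anion second with the -ate form; each ion's ligands are alphabetised independently.
Cadmium is always +2 in its complexes; the anion's ligand charges sum to -3, so the complex anion is 1−.
A 1:1 salt means the cation carries the equal and opposite charge, 1+.
Cation: ligand charges sum to -4; for the ion to be 1+, Re = +5.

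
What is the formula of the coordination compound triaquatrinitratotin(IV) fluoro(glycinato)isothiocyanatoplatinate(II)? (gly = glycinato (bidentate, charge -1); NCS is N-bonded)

Cation [Sn…]: ligand charges -3, Sn(IV) ⇒ ion charge 1+.
Anion [Pt…]: ligand charges -3, Pt(II) ⇒ ion charge 1−.
One 1+ cation balances one 1− anion.

[Sn(H2O)3(NO3)3][PtF(gly)(NCS)]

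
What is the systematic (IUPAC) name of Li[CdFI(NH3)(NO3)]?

lithium amminefluoroiodonitratocadmate(II)

The 1 lithium counter-ion carries a total charge of +1, so each complex ion is 1−.
Ligand charges: 1×nitrato (-1 each), 1×ammine (neutral), 1×iodo (-1 each), 1×fluoro (-1 each); total -3. So Cd + (-3) = 1−, giving Cd = +2.
Ligands are named alphabetically: ammine before fluoro before iodo before nitrato.
The complex ion is anionic, so cadmium takes the -ate form cadmate(II).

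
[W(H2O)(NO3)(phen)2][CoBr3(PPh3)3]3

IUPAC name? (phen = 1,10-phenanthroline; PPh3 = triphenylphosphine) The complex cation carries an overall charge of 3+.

aquanitratobis(1,10-phenanthroline)tungsten(IV) tribromotris(triphenylphosphine)cobaltate(II)

The complex cation is given as 3+; its ligand charges sum to -1, so W = +4.
With 3 anions per cation, each anion must be 3/3 = 1−.
Anion: ligand charges sum to -3; for the ion to be 1−, Co = +2.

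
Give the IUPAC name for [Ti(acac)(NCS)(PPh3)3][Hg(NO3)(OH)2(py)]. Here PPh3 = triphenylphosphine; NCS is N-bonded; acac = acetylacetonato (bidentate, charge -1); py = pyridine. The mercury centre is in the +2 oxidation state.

Hg is given as +2; the anion's ligand charges sum to -3, so the complex anion is 1−.
A 1:1 salt means the cation carries the equal and opposite charge, 1+.
Cation: ligand charges sum to -2; for the ion to be 1+, Ti = +3.

(acetylacetonato)isothiocyanatotris(triphenylphosphine)titanium(III) dihydroxonitrato(pyridine)mercurate(II)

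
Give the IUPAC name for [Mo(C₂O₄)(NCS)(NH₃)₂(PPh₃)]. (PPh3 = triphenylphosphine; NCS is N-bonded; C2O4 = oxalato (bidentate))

diammineisothiocyanatooxalato(triphenylphosphine)molybdenum(III)

There is no counter-ion, so the complex is neutral overall.
Ligand charges: 1×triphenylphosphine (neutral), 2×ammine (neutral), 1×isothiocyanato (-1 each), 1×oxalato (-2 each); total -3. So Mo + (-3) = 0, giving Mo = +3.
Ligands are named alphabetically: ammine before isothiocyanato before oxalato before triphenylphosphine.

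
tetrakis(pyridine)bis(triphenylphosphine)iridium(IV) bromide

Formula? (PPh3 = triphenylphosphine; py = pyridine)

[Ir(PPh3)2(py)4]Br4

Ligands: 2 triphenylphosphine (PPh3, neutral), 4 pyridine (py, neutral). Ligand charge sum = 0.
Charge balance with bromide (-1) requires 1 complex ion per 4 bromide.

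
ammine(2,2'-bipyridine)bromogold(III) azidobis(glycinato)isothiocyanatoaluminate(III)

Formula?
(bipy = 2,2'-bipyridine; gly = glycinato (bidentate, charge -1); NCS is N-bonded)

[Au(bipy)Br(NH3)][Al(gly)2(N3)(NCS)]2

Cation [Au…]: ligand charges -1, Au(III) ⇒ ion charge 2+.
Anion [Al…]: ligand charges -4, Al(III) ⇒ ion charge 1−.
One 2+ cation requires 2 of the 1− anion.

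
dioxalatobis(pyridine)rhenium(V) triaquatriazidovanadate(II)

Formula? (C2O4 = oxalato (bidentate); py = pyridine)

Cation [Re…]: ligand charges -4, Re(V) ⇒ ion charge 1+.
Anion [V…]: ligand charges -3, V(II) ⇒ ion charge 1−.
One 1+ cation balances one 1− anion.

[Re(C2O4)2(py)2][V(H2O)3(N3)3]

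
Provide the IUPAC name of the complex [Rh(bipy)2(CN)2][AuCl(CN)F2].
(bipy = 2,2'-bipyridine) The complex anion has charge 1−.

Both ions are complex: the cation is named first with the plain metal name, the anion second with the -ate form; each ion's ligands are alphabetised independently.
The complex anion is given as 1−; its ligand charges sum to -4, so Au = +3.
A 1:1 salt means the cation carries the equal and opposite charge, 1+.
Cation: ligand charges sum to -2; for the ion to be 1+, Rh = +3.

bis(2,2'-bipyridine)dicyanorhodium(III) chlorocyanodifluoroaurate(III)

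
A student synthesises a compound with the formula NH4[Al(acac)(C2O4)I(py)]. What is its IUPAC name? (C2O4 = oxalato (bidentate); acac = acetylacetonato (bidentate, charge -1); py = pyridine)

The 1 ammonium counter-ion carries a total charge of +1, so each complex ion is 1−.
Ligand charges: 1×oxalato (-2 each), 1×acetylacetonato (-1 each), 1×iodo (-1 each), 1×pyridine (neutral); total -4. So Al + (-4) = 1−, giving Al = +3.
The complex ion is anionic, so aluminium takes the -ate form aluminate(III).

ammonium (acetylacetonato)iodooxalato(pyridine)aluminate(III)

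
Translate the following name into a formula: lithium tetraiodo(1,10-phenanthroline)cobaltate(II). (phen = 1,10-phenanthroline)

Li2[CoI4(phen)]

Ligands: 4 iodo (I, -1), 1 1,10-phenanthroline (phen, neutral). Ligand charge sum = -4.
With Co in oxidation state +2, the complex ion is [Co...]^2−.
Charge balance with lithium (+1) requires 1 complex ion per 2 lithium.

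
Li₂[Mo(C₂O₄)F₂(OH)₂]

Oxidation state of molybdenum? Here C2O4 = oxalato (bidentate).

2 lithium outside the brackets (+1 each) → the complex ion is 2−.
Ligand charges: 1×C2O4 = -2; 2×F = -2; 2×OH = -2; sum -6.
Mo + (-6) = 2− ⇒ Mo is +4.

+4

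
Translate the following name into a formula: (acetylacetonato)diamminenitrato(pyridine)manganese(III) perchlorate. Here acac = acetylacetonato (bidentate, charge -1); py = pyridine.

Ligands: 1 acetylacetonato (acac, -1), 2 ammine (NH3, neutral), 1 nitrato (NO3, -1), 1 pyridine (py, neutral). Ligand charge sum = -2.
With Mn in oxidation state +3, the complex ion is [Mn...]^1+.
Charge balance with perchlorate (-1) requires 1 complex ion per 1 perchlorate.

[Mn(acac)(NH3)2(NO3)(py)]ClO4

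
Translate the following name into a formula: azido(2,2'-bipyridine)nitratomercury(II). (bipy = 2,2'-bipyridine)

[Hg(bipy)(N3)(NO3)]

Ligands: 1 azido (N3, -1), 1 nitrato (NO3, -1), 1 2,2'-bipyridine (bipy, neutral). Ligand charge sum = -2.
With Hg in oxidation state +2, the complex ion is [Hg...].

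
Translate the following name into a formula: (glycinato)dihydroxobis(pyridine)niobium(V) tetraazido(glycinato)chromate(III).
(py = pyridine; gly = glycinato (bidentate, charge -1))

Cation [Nb…]: ligand charges -3, Nb(V) ⇒ ion charge 2+.
Anion [Cr…]: ligand charges -5, Cr(III) ⇒ ion charge 2−.

[Nb(gly)(OH)2(py)2][Cr(gly)(N3)4]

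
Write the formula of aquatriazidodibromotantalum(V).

Ligands: 2 bromo (Br, -1), 3 azido (N3, -1), 1 aqua (H2O, neutral). Ligand charge sum = -5.
With Ta in oxidation state +5, the complex ion is [Ta...].

[TaBr2(H2O)(N3)3]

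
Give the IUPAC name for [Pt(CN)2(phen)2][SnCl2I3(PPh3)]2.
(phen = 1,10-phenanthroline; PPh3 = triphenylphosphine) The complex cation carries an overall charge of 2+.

The complex cation is given as 2+; its ligand charges sum to -2, so Pt = +4.
With 2 anions per cation, each anion must be 2/2 = 1−.
Anion: ligand charges sum to -5; for the ion to be 1−, Sn = +4.

dicyanobis(1,10-phenanthroline)platinum(IV) dichlorotriiodo(triphenylphosphine)stannate(IV)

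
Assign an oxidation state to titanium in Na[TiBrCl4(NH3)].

1 sodium outside the brackets (+1 each) → the complex ion is 1−.
Ligand charges: 1×Br = -1; 1×NH3 neutral; 4×Cl = -4; sum -5.
Ti + (-5) = 1− ⇒ Ti is +4.

+4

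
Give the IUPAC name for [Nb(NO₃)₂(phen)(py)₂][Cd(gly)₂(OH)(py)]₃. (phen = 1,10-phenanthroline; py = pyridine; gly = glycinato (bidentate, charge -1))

Cadmium is always +2 in its complexes; the anion's ligand charges sum to -3, so the complex anion is 1−.
With 3 anions per cation, the cation must be 3×1 = 3+.
Cation: ligand charges sum to -2; for the ion to be 3+, Nb = +5.

dinitrato(1,10-phenanthroline)bis(pyridine)niobium(V) bis(glycinato)hydroxo(pyridine)cadmate(II)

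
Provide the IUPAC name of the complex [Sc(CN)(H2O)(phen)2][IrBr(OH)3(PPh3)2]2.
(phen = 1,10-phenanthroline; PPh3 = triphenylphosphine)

Scandium is always +3 in its complexes; the cation's ligand charges sum to -1, so the complex cation is 2+.
With 2 anions per cation, each anion must be 2/2 = 1−.
Anion: ligand charges sum to -4; for the ion to be 1−, Ir = +3.

aquacyanobis(1,10-phenanthroline)scandium(III) bromotrihydroxobis(triphenylphosphine)iridate(III)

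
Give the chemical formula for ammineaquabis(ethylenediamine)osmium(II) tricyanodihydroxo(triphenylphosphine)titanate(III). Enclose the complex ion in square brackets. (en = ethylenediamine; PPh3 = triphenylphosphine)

Cation [Os…]: ligand charges 0, Os(II) ⇒ ion charge 2+.
Anion [Ti…]: ligand charges -5, Ti(III) ⇒ ion charge 2−.

[Os(en)2(H2O)(NH3)][Ti(CN)3(OH)2(PPh3)]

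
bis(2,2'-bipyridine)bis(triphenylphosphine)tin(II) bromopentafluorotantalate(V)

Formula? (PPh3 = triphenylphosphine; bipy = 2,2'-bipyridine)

[Sn(bipy)2(PPh3)2][TaBrF5]2

Cation [Sn…]: ligand charges 0, Sn(II) ⇒ ion charge 2+.
Anion [Ta…]: ligand charges -6, Ta(V) ⇒ ion charge 1−.
One 2+ cation requires 2 of the 1− anion.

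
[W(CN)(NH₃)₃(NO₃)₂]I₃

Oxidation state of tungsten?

3 iodide outside the brackets (-1 each) → the complex ion is 3+.
Ligand charges: 1×CN = -1; 3×NH3 neutral; 2×NO3 = -2; sum -3.
W + (-3) = 3+ ⇒ W is +6.

+6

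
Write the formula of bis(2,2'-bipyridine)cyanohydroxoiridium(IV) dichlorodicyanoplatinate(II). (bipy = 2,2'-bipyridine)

Cation [Ir…]: ligand charges -2, Ir(IV) ⇒ ion charge 2+.
Anion [Pt…]: ligand charges -4, Pt(II) ⇒ ion charge 2−.
One 2+ cation balances one 2− anion.

[Ir(bipy)2(CN)(OH)][PtCl2(CN)2]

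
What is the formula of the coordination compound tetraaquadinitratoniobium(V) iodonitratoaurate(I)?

[Nb(H2O)4(NO3)2][AuI(NO3)]3

Cation [Nb…]: ligand charges -2, Nb(V) ⇒ ion charge 3+.
Anion [Au…]: ligand charges -2, Au(I) ⇒ ion charge 1−.
One 3+ cation requires 3 of the 1− anion.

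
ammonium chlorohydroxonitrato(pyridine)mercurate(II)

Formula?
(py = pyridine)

NH4[HgCl(NO3)(OH)(py)]

Ligands: 1 chloro (Cl, -1), 1 nitrato (NO3, -1), 1 hydroxo (OH, -1), 1 pyridine (py, neutral). Ligand charge sum = -3.
Charge balance with ammonium (+1) requires 1 complex ion per 1 ammonium.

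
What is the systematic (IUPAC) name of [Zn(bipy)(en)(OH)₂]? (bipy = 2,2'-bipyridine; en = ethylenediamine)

There is no counter-ion, so the complex is neutral overall.
Ligand charges: 2×hydroxo (-1 each), 1×2,2'-bipyridine (neutral), 1×ethylenediamine (neutral); total -2. So Zn + (-2) = 0, giving Zn = +2.
Ligands are named alphabetically: bipyridine before ethylenediamine before hydroxo.

(2,2'-bipyridine)(ethylenediamine)dihydroxozinc(II)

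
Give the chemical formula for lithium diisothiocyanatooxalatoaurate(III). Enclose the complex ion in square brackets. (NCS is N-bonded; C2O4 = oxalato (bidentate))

Ligands: 2 isothiocyanato (NCS, -1), 1 oxalato (C2O4, -2). Ligand charge sum = -4.
Charge balance with lithium (+1) requires 1 complex ion per 1 lithium.

Li[Au(C2O4)(NCS)2]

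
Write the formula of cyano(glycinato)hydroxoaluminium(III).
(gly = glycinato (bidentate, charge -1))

Ligands: 1 hydroxo (OH, -1), 1 glycinato (gly, -1), 1 cyano (CN, -1). Ligand charge sum = -3.
With Al in oxidation state +3, the complex ion is [Al...].

[Al(CN)(gly)(OH)]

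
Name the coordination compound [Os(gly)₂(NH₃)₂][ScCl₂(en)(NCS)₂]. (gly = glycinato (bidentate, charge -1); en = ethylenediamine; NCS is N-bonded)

diamminebis(glycinato)osmium(III) dichloro(ethylenediamine)diisothiocyanatoscandate(III)

Scandium is always +3 in its complexes; the anion's ligand charges sum to -4, so the complex anion is 1−.
A 1:1 salt means the cation carries the equal and opposite charge, 1+.
Cation: ligand charges sum to -2; for the ion to be 1+, Os = +3.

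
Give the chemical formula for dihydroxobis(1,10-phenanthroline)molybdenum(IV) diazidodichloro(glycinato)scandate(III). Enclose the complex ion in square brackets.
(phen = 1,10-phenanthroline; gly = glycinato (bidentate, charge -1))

[Mo(OH)2(phen)2][ScCl2(gly)(N3)2]

Cation [Mo…]: ligand charges -2, Mo(IV) ⇒ ion charge 2+.
Anion [Sc…]: ligand charges -5, Sc(III) ⇒ ion charge 2−.
One 2+ cation balances one 2− anion.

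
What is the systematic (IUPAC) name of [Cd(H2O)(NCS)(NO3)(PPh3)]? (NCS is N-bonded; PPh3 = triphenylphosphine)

There is no counter-ion, so the complex is neutral overall.
Ligand charges: 1×nitrato (-1 each), 1×aqua (neutral), 1×isothiocyanato (-1 each), 1×triphenylphosphine (neutral); total -2. So Cd + (-2) = 0, giving Cd = +2.
Ligands are named alphabetically: aqua before isothiocyanato before nitrato before triphenylphosphine.

aquaisothiocyanatonitrato(triphenylphosphine)cadmium(II)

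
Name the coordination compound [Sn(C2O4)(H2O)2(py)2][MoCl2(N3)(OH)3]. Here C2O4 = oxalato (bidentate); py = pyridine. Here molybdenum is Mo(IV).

diaquaoxalatobis(pyridine)tin(IV) azidodichlorotrihydroxomolybdate(IV)

Both ions are complex: the cation is named first with the plain metal name, the anion second with the -ate form; each ion's ligands are alphabetised independently.
Mo is given as +4; the anion's ligand charges sum to -6, so the complex anion is 2−.
A 1:1 salt means the cation carries the equal and opposite charge, 2+.
Cation: ligand charges sum to -2; for the ion to be 2+, Sn = +4.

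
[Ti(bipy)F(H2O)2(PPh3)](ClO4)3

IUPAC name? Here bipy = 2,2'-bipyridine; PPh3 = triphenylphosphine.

diaqua(2,2'-bipyridine)fluoro(triphenylphosphine)titanium(IV) perchlorate

The 3 perchlorate counter-ions carry a total charge of -3, so each complex ion is 3+.
Ligand charges: 1×2,2'-bipyridine (neutral), 1×triphenylphosphine (neutral), 2×aqua (neutral), 1×fluoro (-1 each); total -1. So Ti + (-1) = 3+, giving Ti = +4.
Ligands are named alphabetically: aqua before bipyridine before fluoro before triphenylphosphine.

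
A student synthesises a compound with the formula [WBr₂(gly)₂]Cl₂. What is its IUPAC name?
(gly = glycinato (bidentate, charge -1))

dibromobis(glycinato)tungsten(VI) chloride

The 2 chloride counter-ions carry a total charge of -2, so each complex ion is 2+.
Ligand charges: 2×bromo (-1 each), 2×glycinato (-1 each); total -4. So W + (-4) = 2+, giving W = +6.
Ligands are named alphabetically: bromo before glycinato.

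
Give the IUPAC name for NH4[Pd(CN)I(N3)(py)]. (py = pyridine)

The 1 ammonium counter-ion carries a total charge of +1, so each complex ion is 1−.
Ligand charges: 1×iodo (-1 each), 1×pyridine (neutral), 1×cyano (-1 each), 1×azido (-1 each); total -3. So Pd + (-3) = 1−, giving Pd = +2.
Ligands are named alphabetically: azido before cyano before iodo before pyridine.
The complex ion is anionic, so palladium takes the -ate form palladate(II).

ammonium azidocyanoiodo(pyridine)palladate(II)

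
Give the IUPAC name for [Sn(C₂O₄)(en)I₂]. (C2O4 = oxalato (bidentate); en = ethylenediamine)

There is no counter-ion, so the complex is neutral overall.
Ligand charges: 1×oxalato (-2 each), 2×iodo (-1 each), 1×ethylenediamine (neutral); total -4. So Sn + (-4) = 0, giving Sn = +4.
Ligands are named alphabetically: ethylenediamine before iodo before oxalato.

(ethylenediamine)diiodooxalatotin(IV)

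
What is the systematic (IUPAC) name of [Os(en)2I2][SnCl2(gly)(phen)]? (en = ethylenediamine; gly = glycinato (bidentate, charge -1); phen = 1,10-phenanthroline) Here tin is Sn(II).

Sn is given as +2; the anion's ligand charges sum to -3, so the complex anion is 1−.
A 1:1 salt means the cation carries the equal and opposite charge, 1+.
Cation: ligand charges sum to -2; for the ion to be 1+, Os = +3.

bis(ethylenediamine)diiodoosmium(III) dichloro(glycinato)(1,10-phenanthroline)stannate(II)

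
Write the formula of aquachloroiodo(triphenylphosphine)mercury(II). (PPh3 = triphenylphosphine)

[HgCl(H2O)I(PPh3)]

Ligands: 1 aqua (H2O, neutral), 1 triphenylphosphine (PPh3, neutral), 1 chloro (Cl, -1), 1 iodo (I, -1). Ligand charge sum = -2.
With Hg in oxidation state +2, the complex ion is [Hg...].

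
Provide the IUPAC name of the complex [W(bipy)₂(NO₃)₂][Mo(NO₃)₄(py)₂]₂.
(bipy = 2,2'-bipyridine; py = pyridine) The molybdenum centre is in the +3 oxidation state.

Mo is given as +3; the anion's ligand charges sum to -4, so the complex anion is 1−.
With 2 anions per cation, the cation must be 2×1 = 2+.
Cation: ligand charges sum to -2; for the ion to be 2+, W = +4.

bis(2,2'-bipyridine)dinitratotungsten(IV) tetranitratobis(pyridine)molybdate(III)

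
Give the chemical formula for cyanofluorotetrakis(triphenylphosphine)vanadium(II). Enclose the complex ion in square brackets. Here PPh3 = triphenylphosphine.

[V(CN)F(PPh3)4]

Ligands: 1 fluoro (F, -1), 4 triphenylphosphine (PPh3, neutral), 1 cyano (CN, -1). Ligand charge sum = -2.
With V in oxidation state +2, the complex ion is [V...].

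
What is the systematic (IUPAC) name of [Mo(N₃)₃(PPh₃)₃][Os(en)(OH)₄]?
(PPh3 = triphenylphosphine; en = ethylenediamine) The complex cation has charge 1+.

triazidotris(triphenylphosphine)molybdenum(IV) (ethylenediamine)tetrahydroxoosmate(III)

Both ions are complex: the cation is named first with the plain metal name, the anion second with the -ate form; each ion's ligands are alphabetised independently.
The complex cation is given as 1+; its ligand charges sum to -3, so Mo = +4.
A 1:1 salt means the anion carries the equal and opposite charge, 1−.
Anion: ligand charges sum to -4; for the ion to be 1−, Os = +3.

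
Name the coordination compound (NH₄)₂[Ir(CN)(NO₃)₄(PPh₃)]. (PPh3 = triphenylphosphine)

ammonium cyanotetranitrato(triphenylphosphine)iridate(III)

The 2 ammonium counter-ions carry a total charge of +2, so each complex ion is 2−.
Ligand charges: 4×nitrato (-1 each), 1×cyano (-1 each), 1×triphenylphosphine (neutral); total -5. So Ir + (-5) = 2−, giving Ir = +3.
Ligands are named alphabetically: cyano before nitrato before triphenylphosphine.
The complex ion is anionic, so iridium takes the -ate form iridate(III).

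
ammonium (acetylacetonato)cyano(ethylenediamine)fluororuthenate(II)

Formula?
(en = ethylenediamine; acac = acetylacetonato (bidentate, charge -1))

Ligands: 1 ethylenediamine (en, neutral), 1 cyano (CN, -1), 1 acetylacetonato (acac, -1), 1 fluoro (F, -1). Ligand charge sum = -3.
Charge balance with ammonium (+1) requires 1 complex ion per 1 ammonium.

NH4[Ru(acac)(CN)(en)F]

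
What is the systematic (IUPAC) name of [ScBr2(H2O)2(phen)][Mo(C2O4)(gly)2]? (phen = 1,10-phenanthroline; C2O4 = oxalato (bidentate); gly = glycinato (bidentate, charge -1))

diaquadibromo(1,10-phenanthroline)scandium(III) bis(glycinato)oxalatomolybdate(III)

Both ions are complex: the cation is named first with the plain metal name, the anion second with the -ate form; each ion's ligands are alphabetised independently.
Scandium is always +3 in its complexes; the cation's ligand charges sum to -2, so the complex cation is 1+.
A 1:1 salt means the anion carries the equal and opposite charge, 1−.
Anion: ligand charges sum to -4; for the ion to be 1−, Mo = +3.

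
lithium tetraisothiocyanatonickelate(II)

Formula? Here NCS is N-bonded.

Ligands: 4 isothiocyanato (NCS, -1). Ligand charge sum = -4.
With Ni in oxidation state +2, the complex ion is [Ni...]^2−.
Charge balance with lithium (+1) requires 1 complex ion per 2 lithium.

Li2[Ni(NCS)4]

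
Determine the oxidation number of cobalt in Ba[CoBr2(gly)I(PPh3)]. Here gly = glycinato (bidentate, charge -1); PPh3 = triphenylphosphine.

1 barium outside the brackets (+2 each) → the complex ion is 2−.
Ligand charges: 1×gly = -1; 1×I = -1; 1×PPh3 neutral; 2×Br = -2; sum -4.
Co + (-4) = 2− ⇒ Co is +2.

+2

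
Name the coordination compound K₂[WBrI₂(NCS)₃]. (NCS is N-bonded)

potassium bromodiiodotriisothiocyanatotungstate(IV)

The 2 potassium counter-ions carry a total charge of +2, so each complex ion is 2−.
Ligand charges: 1×bromo (-1 each), 2×iodo (-1 each), 3×isothiocyanato (-1 each); total -6. So W + (-6) = 2−, giving W = +4.
Ligands are named alphabetically: bromo before iodo before isothiocyanato.
The complex ion is anionic, so tungsten takes the -ate form tungstate(IV).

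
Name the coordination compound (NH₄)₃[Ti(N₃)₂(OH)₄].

The 3 ammonium counter-ions carry a total charge of +3, so each complex ion is 3−.
Ligand charges: 4×hydroxo (-1 each), 2×azido (-1 each); total -6. So Ti + (-6) = 3−, giving Ti = +3.
Ligands are named alphabetically: azido before hydroxo.
The complex ion is anionic, so titanium takes the -ate form titanate(III).

ammonium diazidotetrahydroxotitanate(III)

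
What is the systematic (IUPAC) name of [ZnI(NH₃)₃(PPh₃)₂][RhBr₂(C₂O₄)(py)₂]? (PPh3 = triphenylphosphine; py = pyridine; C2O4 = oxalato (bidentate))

triammineiodobis(triphenylphosphine)zinc(II) dibromooxalatobis(pyridine)rhodate(III)

Zinc is always +2 in its complexes; the cation's ligand charges sum to -1, so the complex cation is 1+.
A 1:1 salt means the anion carries the equal and opposite charge, 1−.
Anion: ligand charges sum to -4; for the ion to be 1−, Rh = +3.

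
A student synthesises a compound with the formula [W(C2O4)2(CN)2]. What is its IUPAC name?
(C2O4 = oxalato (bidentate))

There is no counter-ion, so the complex is neutral overall.
Ligand charges: 2×cyano (-1 each), 2×oxalato (-2 each); total -6. So W + (-6) = 0, giving W = +6.
Ligands are named alphabetically: cyano before oxalato.

dicyanodioxalatotungsten(VI)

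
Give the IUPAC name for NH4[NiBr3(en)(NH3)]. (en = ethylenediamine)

The 1 ammonium counter-ion carries a total charge of +1, so each complex ion is 1−.
Ligand charges: 3×bromo (-1 each), 1×ethylenediamine (neutral), 1×ammine (neutral); total -3. So Ni + (-3) = 1−, giving Ni = +2.
Ligands are named alphabetically: ammine before bromo before ethylenediamine.
The complex ion is anionic, so nickel takes the -ate form nickelate(II).

ammonium amminetribromo(ethylenediamine)nickelate(II)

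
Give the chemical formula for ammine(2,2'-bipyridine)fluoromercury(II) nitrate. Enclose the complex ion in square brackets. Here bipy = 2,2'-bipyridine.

[Hg(bipy)F(NH3)]NO3

Ligands: 1 ammine (NH3, neutral), 1 2,2'-bipyridine (bipy, neutral), 1 fluoro (F, -1). Ligand charge sum = -1.
With Hg in oxidation state +2, the complex ion is [Hg...]^1+.
Charge balance with nitrate (-1) requires 1 complex ion per 1 nitrate.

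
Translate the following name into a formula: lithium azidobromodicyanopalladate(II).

Ligands: 1 azido (N3, -1), 1 bromo (Br, -1), 2 cyano (CN, -1). Ligand charge sum = -4.
Charge balance with lithium (+1) requires 1 complex ion per 2 lithium.

Li2[PdBr(CN)2(N3)]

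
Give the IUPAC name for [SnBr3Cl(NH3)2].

diamminetribromochlorotin(IV)

There is no counter-ion, so the complex is neutral overall.
Ligand charges: 1×chloro (-1 each), 3×bromo (-1 each), 2×ammine (neutral); total -4. So Sn + (-4) = 0, giving Sn = +4.
Ligands are named alphabetically: ammine before bromo before chloro.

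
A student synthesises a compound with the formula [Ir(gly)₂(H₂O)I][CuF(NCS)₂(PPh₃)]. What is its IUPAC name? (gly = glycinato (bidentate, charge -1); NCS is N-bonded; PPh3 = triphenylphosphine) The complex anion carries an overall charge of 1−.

aquabis(glycinato)iodoiridium(IV) fluorodiisothiocyanato(triphenylphosphine)cuprate(II)

The complex anion is given as 1−; its ligand charges sum to -3, so Cu = +2.
A 1:1 salt means the cation carries the equal and opposite charge, 1+.
Cation: ligand charges sum to -3; for the ion to be 1+, Ir = +4.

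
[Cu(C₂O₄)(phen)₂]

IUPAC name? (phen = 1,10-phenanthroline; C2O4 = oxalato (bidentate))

oxalatobis(1,10-phenanthroline)copper(II)

There is no counter-ion, so the complex is neutral overall.
Ligand charges: 2×1,10-phenanthroline (neutral), 1×oxalato (-2 each); total -2. So Cu + (-2) = 0, giving Cu = +2.
Ligands are named alphabetically: oxalato before phenanthroline.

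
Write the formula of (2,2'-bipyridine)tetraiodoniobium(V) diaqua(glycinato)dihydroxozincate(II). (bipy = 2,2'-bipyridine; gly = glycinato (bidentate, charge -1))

[Nb(bipy)I4][Zn(gly)(H2O)2(OH)2]

Cation [Nb…]: ligand charges -4, Nb(V) ⇒ ion charge 1+.
Anion [Zn…]: ligand charges -3, Zn(II) ⇒ ion charge 1−.
One 1+ cation balances one 1− anion.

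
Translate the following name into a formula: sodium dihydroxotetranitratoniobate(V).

Ligands: 4 nitrato (NO3, -1), 2 hydroxo (OH, -1). Ligand charge sum = -6.
With Nb in oxidation state +5, the complex ion is [Nb...]^1−.
Charge balance with sodium (+1) requires 1 complex ion per 1 sodium.

Na[Nb(NO3)4(OH)2]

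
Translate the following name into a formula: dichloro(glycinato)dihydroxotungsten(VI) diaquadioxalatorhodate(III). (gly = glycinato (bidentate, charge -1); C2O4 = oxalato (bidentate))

[WCl2(gly)(OH)2][Rh(C2O4)2(H2O)2]

Cation [W…]: ligand charges -5, W(VI) ⇒ ion charge 1+.
Anion [Rh…]: ligand charges -4, Rh(III) ⇒ ion charge 1−.
One 1+ cation balances one 1− anion.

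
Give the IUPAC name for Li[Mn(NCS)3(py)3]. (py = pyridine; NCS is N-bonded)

The 1 lithium counter-ion carries a total charge of +1, so each complex ion is 1−.
Ligand charges: 3×pyridine (neutral), 3×isothiocyanato (-1 each); total -3. So Mn + (-3) = 1−, giving Mn = +2.
Ligands are named alphabetically: isothiocyanato before pyridine.
The complex ion is anionic, so manganese takes the -ate form manganate(II).

lithium triisothiocyanatotris(pyridine)manganate(II)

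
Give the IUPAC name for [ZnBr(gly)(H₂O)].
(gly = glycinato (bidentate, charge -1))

aquabromo(glycinato)zinc(II)

There is no counter-ion, so the complex is neutral overall.
Ligand charges: 1×bromo (-1 each), 1×glycinato (-1 each), 1×aqua (neutral); total -2. So Zn + (-2) = 0, giving Zn = +2.
Ligands are named alphabetically: aqua before bromo before glycinato.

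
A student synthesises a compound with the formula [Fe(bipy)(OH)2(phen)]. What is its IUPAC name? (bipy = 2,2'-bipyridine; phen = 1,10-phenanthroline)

(2,2'-bipyridine)dihydroxo(1,10-phenanthroline)iron(II)

There is no counter-ion, so the complex is neutral overall.
Ligand charges: 1×2,2'-bipyridine (neutral), 2×hydroxo (-1 each), 1×1,10-phenanthroline (neutral); total -2. So Fe + (-2) = 0, giving Fe = +2.
Ligands are named alphabetically: bipyridine before hydroxo before phenanthroline.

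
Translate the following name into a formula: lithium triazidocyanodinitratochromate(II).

Li4[Cr(CN)(N3)3(NO3)2]

Ligands: 1 cyano (CN, -1), 3 azido (N3, -1), 2 nitrato (NO3, -1). Ligand charge sum = -6.
With Cr in oxidation state +2, the complex ion is [Cr...]^4−.
Charge balance with lithium (+1) requires 1 complex ion per 4 lithium.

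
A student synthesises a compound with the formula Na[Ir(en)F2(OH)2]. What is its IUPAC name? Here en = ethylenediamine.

The 1 sodium counter-ion carries a total charge of +1, so each complex ion is 1−.
Ligand charges: 2×fluoro (-1 each), 1×ethylenediamine (neutral), 2×hydroxo (-1 each); total -4. So Ir + (-4) = 1−, giving Ir = +3.
The complex ion is anionic, so iridium takes the -ate form iridate(III).

sodium (ethylenediamine)difluorodihydroxoiridate(III)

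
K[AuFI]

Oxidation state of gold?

1 potassium outside the brackets (+1 each) → the complex ion is 1−.
Ligand charges: 1×I = -1; 1×F = -1; sum -2.
Au + (-2) = 1− ⇒ Au is +1.

+1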